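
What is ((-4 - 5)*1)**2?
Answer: 81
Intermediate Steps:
((-4 - 5)*1)**2 = (-9*1)**2 = (-9)**2 = 81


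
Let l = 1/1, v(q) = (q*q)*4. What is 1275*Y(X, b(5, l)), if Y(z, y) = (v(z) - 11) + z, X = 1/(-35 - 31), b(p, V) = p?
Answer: -10195325/726 ≈ -14043.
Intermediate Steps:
v(q) = 4*q**2 (v(q) = q**2*4 = 4*q**2)
l = 1
X = -1/66 (X = 1/(-66) = -1/66 ≈ -0.015152)
Y(z, y) = -11 + z + 4*z**2 (Y(z, y) = (4*z**2 - 11) + z = (-11 + 4*z**2) + z = -11 + z + 4*z**2)
1275*Y(X, b(5, l)) = 1275*(-11 - 1/66 + 4*(-1/66)**2) = 1275*(-11 - 1/66 + 4*(1/4356)) = 1275*(-11 - 1/66 + 1/1089) = 1275*(-23989/2178) = -10195325/726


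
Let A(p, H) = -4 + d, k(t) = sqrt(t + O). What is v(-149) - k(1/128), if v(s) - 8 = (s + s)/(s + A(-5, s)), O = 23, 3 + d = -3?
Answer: 1570/159 - sqrt(5890)/16 ≈ 5.0776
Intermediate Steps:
d = -6 (d = -3 - 3 = -6)
k(t) = sqrt(23 + t) (k(t) = sqrt(t + 23) = sqrt(23 + t))
A(p, H) = -10 (A(p, H) = -4 - 6 = -10)
v(s) = 8 + 2*s/(-10 + s) (v(s) = 8 + (s + s)/(s - 10) = 8 + (2*s)/(-10 + s) = 8 + 2*s/(-10 + s))
v(-149) - k(1/128) = 10*(-8 - 149)/(-10 - 149) - sqrt(23 + 1/128) = 10*(-157)/(-159) - sqrt(23 + 1/128) = 10*(-1/159)*(-157) - sqrt(2945/128) = 1570/159 - sqrt(5890)/16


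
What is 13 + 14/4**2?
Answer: 111/8 ≈ 13.875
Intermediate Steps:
13 + 14/4**2 = 13 + 14/16 = 13 + (1/16)*14 = 13 + 7/8 = 111/8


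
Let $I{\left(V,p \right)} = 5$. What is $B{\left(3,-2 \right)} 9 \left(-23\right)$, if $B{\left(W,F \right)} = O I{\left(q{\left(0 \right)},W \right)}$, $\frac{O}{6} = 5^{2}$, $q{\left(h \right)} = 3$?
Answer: $-155250$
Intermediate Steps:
$O = 150$ ($O = 6 \cdot 5^{2} = 6 \cdot 25 = 150$)
$B{\left(W,F \right)} = 750$ ($B{\left(W,F \right)} = 150 \cdot 5 = 750$)
$B{\left(3,-2 \right)} 9 \left(-23\right) = 750 \cdot 9 \left(-23\right) = 6750 \left(-23\right) = -155250$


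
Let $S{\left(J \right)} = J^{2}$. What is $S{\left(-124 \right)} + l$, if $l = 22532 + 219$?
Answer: $38127$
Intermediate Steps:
$l = 22751$
$S{\left(-124 \right)} + l = \left(-124\right)^{2} + 22751 = 15376 + 22751 = 38127$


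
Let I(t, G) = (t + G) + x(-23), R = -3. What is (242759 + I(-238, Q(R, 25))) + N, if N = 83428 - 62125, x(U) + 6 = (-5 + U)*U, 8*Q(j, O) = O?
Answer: 2115721/8 ≈ 2.6447e+5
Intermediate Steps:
Q(j, O) = O/8
x(U) = -6 + U*(-5 + U) (x(U) = -6 + (-5 + U)*U = -6 + U*(-5 + U))
N = 21303
I(t, G) = 638 + G + t (I(t, G) = (t + G) + (-6 + (-23)² - 5*(-23)) = (G + t) + (-6 + 529 + 115) = (G + t) + 638 = 638 + G + t)
(242759 + I(-238, Q(R, 25))) + N = (242759 + (638 + (⅛)*25 - 238)) + 21303 = (242759 + (638 + 25/8 - 238)) + 21303 = (242759 + 3225/8) + 21303 = 1945297/8 + 21303 = 2115721/8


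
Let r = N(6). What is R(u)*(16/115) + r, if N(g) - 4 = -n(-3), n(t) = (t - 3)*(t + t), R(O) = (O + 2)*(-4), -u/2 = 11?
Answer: -480/23 ≈ -20.870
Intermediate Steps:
u = -22 (u = -2*11 = -22)
R(O) = -8 - 4*O (R(O) = (2 + O)*(-4) = -8 - 4*O)
n(t) = 2*t*(-3 + t) (n(t) = (-3 + t)*(2*t) = 2*t*(-3 + t))
N(g) = -32 (N(g) = 4 - 2*(-3)*(-3 - 3) = 4 - 2*(-3)*(-6) = 4 - 1*36 = 4 - 36 = -32)
r = -32
R(u)*(16/115) + r = (-8 - 4*(-22))*(16/115) - 32 = (-8 + 88)*(16*(1/115)) - 32 = 80*(16/115) - 32 = 256/23 - 32 = -480/23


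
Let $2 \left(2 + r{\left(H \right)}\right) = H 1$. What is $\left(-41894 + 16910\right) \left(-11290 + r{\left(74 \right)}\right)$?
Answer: $281194920$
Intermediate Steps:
$r{\left(H \right)} = -2 + \frac{H}{2}$ ($r{\left(H \right)} = -2 + \frac{H 1}{2} = -2 + \frac{H}{2}$)
$\left(-41894 + 16910\right) \left(-11290 + r{\left(74 \right)}\right) = \left(-41894 + 16910\right) \left(-11290 + \left(-2 + \frac{1}{2} \cdot 74\right)\right) = - 24984 \left(-11290 + \left(-2 + 37\right)\right) = - 24984 \left(-11290 + 35\right) = \left(-24984\right) \left(-11255\right) = 281194920$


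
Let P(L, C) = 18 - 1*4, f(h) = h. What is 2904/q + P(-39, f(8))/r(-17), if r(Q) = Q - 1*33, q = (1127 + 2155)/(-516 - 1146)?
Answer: -20114029/13675 ≈ -1470.9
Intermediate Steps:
q = -547/277 (q = 3282/(-1662) = 3282*(-1/1662) = -547/277 ≈ -1.9747)
P(L, C) = 14 (P(L, C) = 18 - 4 = 14)
r(Q) = -33 + Q (r(Q) = Q - 33 = -33 + Q)
2904/q + P(-39, f(8))/r(-17) = 2904/(-547/277) + 14/(-33 - 17) = 2904*(-277/547) + 14/(-50) = -804408/547 + 14*(-1/50) = -804408/547 - 7/25 = -20114029/13675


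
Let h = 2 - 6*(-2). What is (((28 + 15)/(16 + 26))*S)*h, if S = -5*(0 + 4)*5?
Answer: -4300/3 ≈ -1433.3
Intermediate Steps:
h = 14 (h = 2 + 12 = 14)
S = -100 (S = -20*5 = -5*20 = -100)
(((28 + 15)/(16 + 26))*S)*h = (((28 + 15)/(16 + 26))*(-100))*14 = ((43/42)*(-100))*14 = -2150/21*14 = -4300/3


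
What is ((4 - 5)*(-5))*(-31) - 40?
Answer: -195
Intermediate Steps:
((4 - 5)*(-5))*(-31) - 40 = -1*(-5)*(-31) - 40 = 5*(-31) - 40 = -155 - 40 = -195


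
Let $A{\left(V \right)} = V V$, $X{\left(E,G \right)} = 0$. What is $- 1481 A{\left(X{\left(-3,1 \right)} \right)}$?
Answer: $0$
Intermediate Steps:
$A{\left(V \right)} = V^{2}$
$- 1481 A{\left(X{\left(-3,1 \right)} \right)} = - 1481 \cdot 0^{2} = \left(-1481\right) 0 = 0$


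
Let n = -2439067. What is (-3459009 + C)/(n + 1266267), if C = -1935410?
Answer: 5394419/1172800 ≈ 4.5996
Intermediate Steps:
(-3459009 + C)/(n + 1266267) = (-3459009 - 1935410)/(-2439067 + 1266267) = -5394419/(-1172800) = -5394419*(-1/1172800) = 5394419/1172800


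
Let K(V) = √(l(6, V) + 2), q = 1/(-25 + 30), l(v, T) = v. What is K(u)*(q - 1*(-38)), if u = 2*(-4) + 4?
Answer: 382*√2/5 ≈ 108.05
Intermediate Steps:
q = ⅕ (q = 1/5 = ⅕ ≈ 0.20000)
u = -4 (u = -8 + 4 = -4)
K(V) = 2*√2 (K(V) = √(6 + 2) = √8 = 2*√2)
K(u)*(q - 1*(-38)) = (2*√2)*(⅕ - 1*(-38)) = (2*√2)*(⅕ + 38) = (2*√2)*(191/5) = 382*√2/5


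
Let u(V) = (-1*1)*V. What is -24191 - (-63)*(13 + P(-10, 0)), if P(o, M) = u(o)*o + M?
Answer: -29672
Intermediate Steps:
u(V) = -V
P(o, M) = M - o² (P(o, M) = (-o)*o + M = -o² + M = M - o²)
-24191 - (-63)*(13 + P(-10, 0)) = -24191 - (-63)*(13 + (0 - 1*(-10)²)) = -24191 - (-63)*(13 + (0 - 1*100)) = -24191 - (-63)*(13 + (0 - 100)) = -24191 - (-63)*(13 - 100) = -24191 - (-63)*(-87) = -24191 - 1*5481 = -24191 - 5481 = -29672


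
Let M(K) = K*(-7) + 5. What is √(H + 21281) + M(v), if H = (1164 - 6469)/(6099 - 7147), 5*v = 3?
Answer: ⅘ + √5844641766/524 ≈ 146.70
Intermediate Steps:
v = ⅗ (v = (⅕)*3 = ⅗ ≈ 0.60000)
H = 5305/1048 (H = -5305/(-1048) = -5305*(-1/1048) = 5305/1048 ≈ 5.0620)
M(K) = 5 - 7*K (M(K) = -7*K + 5 = 5 - 7*K)
√(H + 21281) + M(v) = √(5305/1048 + 21281) + (5 - 7*⅗) = √(22307793/1048) + (5 - 21/5) = √5844641766/524 + ⅘ = ⅘ + √5844641766/524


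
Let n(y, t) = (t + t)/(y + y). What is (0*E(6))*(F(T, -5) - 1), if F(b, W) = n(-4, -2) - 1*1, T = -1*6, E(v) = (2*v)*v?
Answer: 0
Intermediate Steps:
E(v) = 2*v²
n(y, t) = t/y (n(y, t) = (2*t)/((2*y)) = (2*t)*(1/(2*y)) = t/y)
T = -6
F(b, W) = -½ (F(b, W) = -2/(-4) - 1*1 = -2*(-¼) - 1 = ½ - 1 = -½)
(0*E(6))*(F(T, -5) - 1) = (0*(2*6²))*(-½ - 1) = (0*(2*36))*(-3/2) = (0*72)*(-3/2) = 0*(-3/2) = 0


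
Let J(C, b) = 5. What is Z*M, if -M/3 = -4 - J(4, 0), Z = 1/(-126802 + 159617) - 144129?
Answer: -127699014618/32815 ≈ -3.8915e+6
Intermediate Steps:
Z = -4729593134/32815 (Z = 1/32815 - 144129 = -4729593134/32815 ≈ -1.4413e+5)
M = 27 (M = -3*(-4 - 1*5) = -3*(-4 - 5) = -3*(-9) = 27)
Z*M = -4729593134/32815*27 = -127699014618/32815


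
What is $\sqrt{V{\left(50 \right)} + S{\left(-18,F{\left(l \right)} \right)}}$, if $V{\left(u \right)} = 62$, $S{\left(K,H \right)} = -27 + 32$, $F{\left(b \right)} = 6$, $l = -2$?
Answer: $\sqrt{67} \approx 8.1853$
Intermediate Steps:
$S{\left(K,H \right)} = 5$
$\sqrt{V{\left(50 \right)} + S{\left(-18,F{\left(l \right)} \right)}} = \sqrt{62 + 5} = \sqrt{67}$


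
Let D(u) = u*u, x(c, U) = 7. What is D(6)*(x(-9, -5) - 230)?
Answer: -8028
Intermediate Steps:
D(u) = u²
D(6)*(x(-9, -5) - 230) = 6²*(7 - 230) = 36*(-223) = -8028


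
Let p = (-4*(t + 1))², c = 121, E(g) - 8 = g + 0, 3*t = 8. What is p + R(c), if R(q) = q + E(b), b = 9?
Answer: 3178/9 ≈ 353.11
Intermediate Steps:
t = 8/3 (t = (⅓)*8 = 8/3 ≈ 2.6667)
E(g) = 8 + g (E(g) = 8 + (g + 0) = 8 + g)
R(q) = 17 + q (R(q) = q + (8 + 9) = q + 17 = 17 + q)
p = 1936/9 (p = (-4*(8/3 + 1))² = (-4*11/3)² = (-44/3)² = 1936/9 ≈ 215.11)
p + R(c) = 1936/9 + (17 + 121) = 1936/9 + 138 = 3178/9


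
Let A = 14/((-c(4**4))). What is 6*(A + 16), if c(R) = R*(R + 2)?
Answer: 528377/5504 ≈ 95.999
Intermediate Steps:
c(R) = R*(2 + R)
A = -7/33024 (A = 14/((-4**4*(2 + 4**4))) = 14/((-256*(2 + 256))) = 14/((-256*258)) = 14/((-1*66048)) = 14/(-66048) = 14*(-1/66048) = -7/33024 ≈ -0.00021197)
6*(A + 16) = 6*(-7/33024 + 16) = 6*(528377/33024) = 528377/5504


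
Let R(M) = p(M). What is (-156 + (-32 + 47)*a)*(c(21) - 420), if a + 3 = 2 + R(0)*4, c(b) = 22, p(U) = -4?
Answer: 163578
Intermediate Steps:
R(M) = -4
a = -17 (a = -3 + (2 - 4*4) = -3 + (2 - 16) = -3 - 14 = -17)
(-156 + (-32 + 47)*a)*(c(21) - 420) = (-156 + (-32 + 47)*(-17))*(22 - 420) = (-156 + 15*(-17))*(-398) = (-156 - 255)*(-398) = -411*(-398) = 163578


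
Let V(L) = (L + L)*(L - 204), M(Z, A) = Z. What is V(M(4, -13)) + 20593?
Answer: 18993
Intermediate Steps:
V(L) = 2*L*(-204 + L) (V(L) = (2*L)*(-204 + L) = 2*L*(-204 + L))
V(M(4, -13)) + 20593 = 2*4*(-204 + 4) + 20593 = 2*4*(-200) + 20593 = -1600 + 20593 = 18993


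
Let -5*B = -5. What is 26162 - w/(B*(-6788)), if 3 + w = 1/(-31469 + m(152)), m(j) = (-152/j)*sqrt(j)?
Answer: 43966165917830202/1680535381873 + sqrt(38)/3361070763746 ≈ 26162.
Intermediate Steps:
m(j) = -152/sqrt(j)
B = 1 (B = -1/5*(-5) = 1)
w = -3 + 1/(-31469 - 2*sqrt(38)) ≈ -3.0000
26162 - w/(B*(-6788)) = 26162 - (-2970924896/990297809 + 2*sqrt(38)/990297809)/(1*(-6788)) = 26162 - (-2970924896/990297809 + 2*sqrt(38)/990297809)/(-6788) = 26162 - (-2970924896/990297809 + 2*sqrt(38)/990297809)*(-1)/6788 = 26162 - (742731224/1680535381873 - sqrt(38)/3361070763746) = 26162 + (-742731224/1680535381873 + sqrt(38)/3361070763746) = 43966165917830202/1680535381873 + sqrt(38)/3361070763746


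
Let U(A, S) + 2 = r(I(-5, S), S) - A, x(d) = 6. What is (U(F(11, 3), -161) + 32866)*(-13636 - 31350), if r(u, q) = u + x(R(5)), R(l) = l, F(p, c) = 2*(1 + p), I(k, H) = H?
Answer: -1470367410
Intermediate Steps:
F(p, c) = 2 + 2*p
r(u, q) = 6 + u (r(u, q) = u + 6 = 6 + u)
U(A, S) = 4 + S - A (U(A, S) = -2 + ((6 + S) - A) = -2 + (6 + S - A) = 4 + S - A)
(U(F(11, 3), -161) + 32866)*(-13636 - 31350) = ((4 - 161 - (2 + 2*11)) + 32866)*(-13636 - 31350) = ((4 - 161 - (2 + 22)) + 32866)*(-44986) = ((4 - 161 - 1*24) + 32866)*(-44986) = ((4 - 161 - 24) + 32866)*(-44986) = (-181 + 32866)*(-44986) = 32685*(-44986) = -1470367410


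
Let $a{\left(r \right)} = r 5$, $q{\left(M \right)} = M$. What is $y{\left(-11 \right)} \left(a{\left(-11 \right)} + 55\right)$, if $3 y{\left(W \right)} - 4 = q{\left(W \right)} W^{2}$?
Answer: $0$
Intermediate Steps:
$a{\left(r \right)} = 5 r$
$y{\left(W \right)} = \frac{4}{3} + \frac{W^{3}}{3}$ ($y{\left(W \right)} = \frac{4}{3} + \frac{W W^{2}}{3} = \frac{4}{3} + \frac{W^{3}}{3}$)
$y{\left(-11 \right)} \left(a{\left(-11 \right)} + 55\right) = \left(\frac{4}{3} + \frac{\left(-11\right)^{3}}{3}\right) \left(5 \left(-11\right) + 55\right) = \left(\frac{4}{3} + \frac{1}{3} \left(-1331\right)\right) \left(-55 + 55\right) = \left(\frac{4}{3} - \frac{1331}{3}\right) 0 = \left(- \frac{1327}{3}\right) 0 = 0$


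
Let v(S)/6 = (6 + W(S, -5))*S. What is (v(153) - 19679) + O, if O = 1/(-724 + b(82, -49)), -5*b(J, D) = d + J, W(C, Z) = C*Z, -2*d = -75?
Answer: -5358262249/7479 ≈ -7.1644e+5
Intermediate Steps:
d = 75/2 (d = -½*(-75) = 75/2 ≈ 37.500)
b(J, D) = -15/2 - J/5 (b(J, D) = -(75/2 + J)/5 = -15/2 - J/5)
O = -10/7479 (O = 1/(-724 + (-15/2 - ⅕*82)) = 1/(-724 + (-15/2 - 82/5)) = 1/(-724 - 239/10) = 1/(-7479/10) = -10/7479 ≈ -0.0013371)
v(S) = 6*S*(6 - 5*S) (v(S) = 6*((6 + S*(-5))*S) = 6*((6 - 5*S)*S) = 6*(S*(6 - 5*S)) = 6*S*(6 - 5*S))
(v(153) - 19679) + O = (6*153*(6 - 5*153) - 19679) - 10/7479 = (6*153*(6 - 765) - 19679) - 10/7479 = (6*153*(-759) - 19679) - 10/7479 = (-696762 - 19679) - 10/7479 = -716441 - 10/7479 = -5358262249/7479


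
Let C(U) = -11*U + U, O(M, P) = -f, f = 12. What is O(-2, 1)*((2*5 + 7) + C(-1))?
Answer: -324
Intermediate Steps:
O(M, P) = -12 (O(M, P) = -1*12 = -12)
C(U) = -10*U
O(-2, 1)*((2*5 + 7) + C(-1)) = -12*((2*5 + 7) - 10*(-1)) = -12*((10 + 7) + 10) = -12*(17 + 10) = -12*27 = -324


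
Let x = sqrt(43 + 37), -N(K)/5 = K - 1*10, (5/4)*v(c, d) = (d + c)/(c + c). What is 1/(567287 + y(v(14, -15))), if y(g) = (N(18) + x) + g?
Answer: 173719385/98541794995184 - 1225*sqrt(5)/98541794995184 ≈ 1.7629e-6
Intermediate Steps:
v(c, d) = 2*(c + d)/(5*c) (v(c, d) = 4*((d + c)/(c + c))/5 = 4*((c + d)/((2*c)))/5 = 4*((c + d)*(1/(2*c)))/5 = 4*((c + d)/(2*c))/5 = 2*(c + d)/(5*c))
N(K) = 50 - 5*K (N(K) = -5*(K - 1*10) = -5*(K - 10) = -5*(-10 + K) = 50 - 5*K)
x = 4*sqrt(5) (x = sqrt(80) = 4*sqrt(5) ≈ 8.9443)
y(g) = -40 + g + 4*sqrt(5) (y(g) = ((50 - 5*18) + 4*sqrt(5)) + g = ((50 - 90) + 4*sqrt(5)) + g = (-40 + 4*sqrt(5)) + g = -40 + g + 4*sqrt(5))
1/(567287 + y(v(14, -15))) = 1/(567287 + (-40 + (2/5)*(14 - 15)/14 + 4*sqrt(5))) = 1/(567287 + (-40 + (2/5)*(1/14)*(-1) + 4*sqrt(5))) = 1/(567287 + (-40 - 1/35 + 4*sqrt(5))) = 1/(567287 + (-1401/35 + 4*sqrt(5))) = 1/(19853644/35 + 4*sqrt(5))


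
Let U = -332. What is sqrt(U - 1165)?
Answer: I*sqrt(1497) ≈ 38.691*I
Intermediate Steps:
sqrt(U - 1165) = sqrt(-332 - 1165) = sqrt(-1497) = I*sqrt(1497)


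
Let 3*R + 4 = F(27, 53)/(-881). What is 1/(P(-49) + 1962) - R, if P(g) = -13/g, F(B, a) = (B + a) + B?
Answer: 349253788/254127093 ≈ 1.3743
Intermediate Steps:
F(B, a) = a + 2*B
R = -3631/2643 (R = -4/3 + ((53 + 2*27)/(-881))/3 = -4/3 + ((53 + 54)*(-1/881))/3 = -4/3 + (107*(-1/881))/3 = -4/3 + (⅓)*(-107/881) = -4/3 - 107/2643 = -3631/2643 ≈ -1.3738)
1/(P(-49) + 1962) - R = 1/(-13/(-49) + 1962) - 1*(-3631/2643) = 1/(-13*(-1/49) + 1962) + 3631/2643 = 1/(13/49 + 1962) + 3631/2643 = 1/(96151/49) + 3631/2643 = 49/96151 + 3631/2643 = 349253788/254127093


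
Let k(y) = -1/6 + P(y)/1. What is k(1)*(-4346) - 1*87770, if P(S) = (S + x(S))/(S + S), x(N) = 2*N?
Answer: -280694/3 ≈ -93565.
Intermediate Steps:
P(S) = 3/2 (P(S) = (S + 2*S)/(S + S) = (3*S)/((2*S)) = (3*S)*(1/(2*S)) = 3/2)
k(y) = 4/3 (k(y) = -1/6 + (3/2)/1 = -1*⅙ + (3/2)*1 = -⅙ + 3/2 = 4/3)
k(1)*(-4346) - 1*87770 = (4/3)*(-4346) - 1*87770 = -17384/3 - 87770 = -280694/3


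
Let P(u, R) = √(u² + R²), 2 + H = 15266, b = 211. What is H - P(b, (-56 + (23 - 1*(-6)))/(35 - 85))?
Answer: 15264 - √111303229/50 ≈ 15053.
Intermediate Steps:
H = 15264 (H = -2 + 15266 = 15264)
P(u, R) = √(R² + u²)
H - P(b, (-56 + (23 - 1*(-6)))/(35 - 85)) = 15264 - √(((-56 + (23 - 1*(-6)))/(35 - 85))² + 211²) = 15264 - √(((-56 + (23 + 6))/(-50))² + 44521) = 15264 - √(((-56 + 29)*(-1/50))² + 44521) = 15264 - √((-27*(-1/50))² + 44521) = 15264 - √((27/50)² + 44521) = 15264 - √(729/2500 + 44521) = 15264 - √(111303229/2500) = 15264 - √111303229/50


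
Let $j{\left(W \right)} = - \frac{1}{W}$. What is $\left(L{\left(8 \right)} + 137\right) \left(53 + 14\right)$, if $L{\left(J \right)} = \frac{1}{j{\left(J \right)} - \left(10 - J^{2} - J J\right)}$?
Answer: $\frac{8656333}{943} \approx 9179.6$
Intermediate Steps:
$L{\left(J \right)} = \frac{1}{-10 - \frac{1}{J} + 2 J^{2}}$ ($L{\left(J \right)} = \frac{1}{- \frac{1}{J} - \left(10 - J^{2} - J J\right)} = \frac{1}{- \frac{1}{J} + \left(\left(J^{2} + J^{2}\right) - 10\right)} = \frac{1}{- \frac{1}{J} + \left(2 J^{2} - 10\right)} = \frac{1}{- \frac{1}{J} + \left(-10 + 2 J^{2}\right)} = \frac{1}{-10 - \frac{1}{J} + 2 J^{2}}$)
$\left(L{\left(8 \right)} + 137\right) \left(53 + 14\right) = \left(\frac{8}{-1 - 80 + 2 \cdot 8^{3}} + 137\right) \left(53 + 14\right) = \left(\frac{8}{-1 - 80 + 2 \cdot 512} + 137\right) 67 = \left(\frac{8}{-1 - 80 + 1024} + 137\right) 67 = \left(\frac{8}{943} + 137\right) 67 = \frac{129199}{943} \cdot 67 = \frac{8656333}{943}$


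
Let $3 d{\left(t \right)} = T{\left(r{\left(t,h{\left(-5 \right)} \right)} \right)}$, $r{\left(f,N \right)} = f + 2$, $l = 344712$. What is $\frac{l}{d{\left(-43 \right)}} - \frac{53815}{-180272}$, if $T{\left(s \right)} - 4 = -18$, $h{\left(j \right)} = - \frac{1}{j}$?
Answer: $- \frac{93212505791}{1261904} \approx -73867.0$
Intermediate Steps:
$r{\left(f,N \right)} = 2 + f$
$T{\left(s \right)} = -14$ ($T{\left(s \right)} = 4 - 18 = -14$)
$d{\left(t \right)} = - \frac{14}{3}$ ($d{\left(t \right)} = \frac{1}{3} \left(-14\right) = - \frac{14}{3}$)
$\frac{l}{d{\left(-43 \right)}} - \frac{53815}{-180272} = \frac{344712}{- \frac{14}{3}} - \frac{53815}{-180272} = 344712 \left(- \frac{3}{14}\right) - - \frac{53815}{180272} = - \frac{517068}{7} + \frac{53815}{180272} = - \frac{93212505791}{1261904}$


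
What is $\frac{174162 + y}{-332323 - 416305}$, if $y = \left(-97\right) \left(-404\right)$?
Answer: $- \frac{106675}{374314} \approx -0.28499$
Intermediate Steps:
$y = 39188$
$\frac{174162 + y}{-332323 - 416305} = \frac{174162 + 39188}{-332323 - 416305} = \frac{213350}{-748628} = 213350 \left(- \frac{1}{748628}\right) = - \frac{106675}{374314}$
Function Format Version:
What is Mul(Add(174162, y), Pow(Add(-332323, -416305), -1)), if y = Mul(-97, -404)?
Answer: Rational(-106675, 374314) ≈ -0.28499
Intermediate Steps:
y = 39188
Mul(Add(174162, y), Pow(Add(-332323, -416305), -1)) = Mul(Add(174162, 39188), Pow(Add(-332323, -416305), -1)) = Mul(213350, Pow(-748628, -1)) = Mul(213350, Rational(-1, 748628)) = Rational(-106675, 374314)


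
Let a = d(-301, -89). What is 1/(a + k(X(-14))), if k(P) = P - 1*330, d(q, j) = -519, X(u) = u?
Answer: -1/863 ≈ -0.0011587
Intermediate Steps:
k(P) = -330 + P (k(P) = P - 330 = -330 + P)
a = -519
1/(a + k(X(-14))) = 1/(-519 + (-330 - 14)) = 1/(-519 - 344) = 1/(-863) = -1/863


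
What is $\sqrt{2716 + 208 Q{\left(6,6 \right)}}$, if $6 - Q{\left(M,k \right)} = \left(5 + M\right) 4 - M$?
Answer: $2 i \sqrt{985} \approx 62.769 i$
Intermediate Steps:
$Q{\left(M,k \right)} = -14 - 3 M$ ($Q{\left(M,k \right)} = 6 - \left(\left(5 + M\right) 4 - M\right) = 6 - \left(\left(20 + 4 M\right) - M\right) = 6 - \left(20 + 3 M\right) = -14 - 3 M$)
$\sqrt{2716 + 208 Q{\left(6,6 \right)}} = \sqrt{2716 + 208 \left(-14 - 18\right)} = \sqrt{2716 + 208 \left(-32\right)} = \sqrt{2716 - 6656} = \sqrt{-3940} = 2 i \sqrt{985}$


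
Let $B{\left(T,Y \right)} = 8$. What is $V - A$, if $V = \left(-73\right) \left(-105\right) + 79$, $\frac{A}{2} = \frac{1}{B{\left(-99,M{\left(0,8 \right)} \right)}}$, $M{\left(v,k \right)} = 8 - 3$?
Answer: $\frac{30975}{4} \approx 7743.8$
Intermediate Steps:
$M{\left(v,k \right)} = 5$ ($M{\left(v,k \right)} = 8 - 3 = 5$)
$A = \frac{1}{4}$ ($A = \frac{2}{8} = 2 \cdot \frac{1}{8} = \frac{1}{4} \approx 0.25$)
$V = 7744$ ($V = 7665 + 79 = 7744$)
$V - A = 7744 - \frac{1}{4} = \frac{30975}{4}$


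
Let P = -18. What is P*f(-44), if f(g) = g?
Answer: 792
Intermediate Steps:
P*f(-44) = -18*(-44) = 792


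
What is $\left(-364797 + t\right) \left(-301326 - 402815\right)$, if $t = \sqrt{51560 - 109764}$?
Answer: $256868524377 - 1408282 i \sqrt{14551} \approx 2.5687 \cdot 10^{11} - 1.6988 \cdot 10^{8} i$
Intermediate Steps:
$t = 2 i \sqrt{14551}$ ($t = \sqrt{-58204} = 2 i \sqrt{14551} \approx 241.26 i$)
$\left(-364797 + t\right) \left(-301326 - 402815\right) = \left(-364797 + 2 i \sqrt{14551}\right) \left(-301326 - 402815\right) = \left(-364797 + 2 i \sqrt{14551}\right) \left(-704141\right) = 256868524377 - 1408282 i \sqrt{14551}$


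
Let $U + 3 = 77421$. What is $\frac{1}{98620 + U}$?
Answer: $\frac{1}{176038} \approx 5.6806 \cdot 10^{-6}$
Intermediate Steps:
$U = 77418$ ($U = -3 + 77421 = 77418$)
$\frac{1}{98620 + U} = \frac{1}{98620 + 77418} = \frac{1}{176038}$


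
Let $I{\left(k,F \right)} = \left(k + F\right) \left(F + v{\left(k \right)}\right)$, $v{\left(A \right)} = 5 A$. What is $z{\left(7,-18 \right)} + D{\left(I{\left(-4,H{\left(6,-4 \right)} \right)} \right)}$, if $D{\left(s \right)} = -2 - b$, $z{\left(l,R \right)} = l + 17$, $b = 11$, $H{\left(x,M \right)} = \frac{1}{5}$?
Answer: $11$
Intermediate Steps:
$H{\left(x,M \right)} = \frac{1}{5}$
$I{\left(k,F \right)} = \left(F + k\right) \left(F + 5 k\right)$ ($I{\left(k,F \right)} = \left(k + F\right) \left(F + 5 k\right) = \left(F + k\right) \left(F + 5 k\right)$)
$z{\left(l,R \right)} = 17 + l$
$D{\left(s \right)} = -13$ ($D{\left(s \right)} = -2 - 11 = -13$)
$z{\left(7,-18 \right)} + D{\left(I{\left(-4,H{\left(6,-4 \right)} \right)} \right)} = \left(17 + 7\right) - 13 = 24 - 13 = 11$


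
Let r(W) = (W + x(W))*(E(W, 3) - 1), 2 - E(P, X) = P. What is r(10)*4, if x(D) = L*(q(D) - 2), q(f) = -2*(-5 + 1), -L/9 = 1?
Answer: 1584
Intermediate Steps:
E(P, X) = 2 - P
L = -9 (L = -9*1 = -9)
q(f) = 8 (q(f) = -2*(-4) = 8)
x(D) = -54 (x(D) = -9*(8 - 2) = -9*6 = -54)
r(W) = (1 - W)*(-54 + W) (r(W) = (W - 54)*((2 - W) - 1) = (-54 + W)*(1 - W) = (1 - W)*(-54 + W))
r(10)*4 = (-54 - 1*10**2 + 55*10)*4 = (-54 - 1*100 + 550)*4 = (-54 - 100 + 550)*4 = 396*4 = 1584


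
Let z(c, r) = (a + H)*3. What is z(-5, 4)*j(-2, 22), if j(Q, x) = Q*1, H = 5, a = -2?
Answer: -18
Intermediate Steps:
z(c, r) = 9 (z(c, r) = (-2 + 5)*3 = 3*3 = 9)
j(Q, x) = Q
z(-5, 4)*j(-2, 22) = 9*(-2) = -18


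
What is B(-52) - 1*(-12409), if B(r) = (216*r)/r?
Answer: 12625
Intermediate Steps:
B(r) = 216
B(-52) - 1*(-12409) = 216 - 1*(-12409) = 216 + 12409 = 12625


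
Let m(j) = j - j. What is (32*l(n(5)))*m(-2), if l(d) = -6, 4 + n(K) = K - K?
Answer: 0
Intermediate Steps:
m(j) = 0
n(K) = -4 (n(K) = -4 + (K - K) = -4 + 0 = -4)
(32*l(n(5)))*m(-2) = (32*(-6))*0 = -192*0 = 0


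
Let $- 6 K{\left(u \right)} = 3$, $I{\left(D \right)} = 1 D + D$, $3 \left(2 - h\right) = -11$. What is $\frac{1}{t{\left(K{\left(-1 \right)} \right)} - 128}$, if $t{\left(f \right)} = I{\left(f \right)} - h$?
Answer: $- \frac{3}{404} \approx -0.0074257$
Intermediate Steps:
$h = \frac{17}{3}$ ($h = 2 - - \frac{11}{3} = 2 + \frac{11}{3} = \frac{17}{3} \approx 5.6667$)
$I{\left(D \right)} = 2 D$ ($I{\left(D \right)} = D + D = 2 D$)
$K{\left(u \right)} = - \frac{1}{2}$ ($K{\left(u \right)} = \left(- \frac{1}{6}\right) 3 = - \frac{1}{2}$)
$t{\left(f \right)} = - \frac{17}{3} + 2 f$ ($t{\left(f \right)} = 2 f - \frac{17}{3} = - \frac{17}{3} + 2 f$)
$\frac{1}{t{\left(K{\left(-1 \right)} \right)} - 128} = \frac{1}{\left(- \frac{17}{3} + 2 \left(- \frac{1}{2}\right)\right) - 128} = \frac{1}{\left(- \frac{17}{3} - 1\right) - 128} = \frac{1}{- \frac{20}{3} - 128} = \frac{1}{- \frac{404}{3}} = - \frac{3}{404}$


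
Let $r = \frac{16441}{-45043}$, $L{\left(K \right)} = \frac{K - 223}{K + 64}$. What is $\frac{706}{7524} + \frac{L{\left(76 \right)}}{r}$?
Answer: $\frac{1837280273}{618510420} \approx 2.9705$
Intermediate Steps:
$L{\left(K \right)} = \frac{-223 + K}{64 + K}$
$r = - \frac{16441}{45043}$ ($r = 16441 \left(- \frac{1}{45043}\right) = - \frac{16441}{45043} \approx -0.36501$)
$\frac{706}{7524} + \frac{L{\left(76 \right)}}{r} = \frac{706}{7524} + \frac{\frac{1}{64 + 76} \left(-223 + 76\right)}{- \frac{16441}{45043}} = 706 \cdot \frac{1}{7524} + \frac{1}{140} \left(-147\right) \left(- \frac{45043}{16441}\right) = \frac{353}{3762} + \frac{1}{140} \left(-147\right) \left(- \frac{45043}{16441}\right) = \frac{353}{3762} - - \frac{945903}{328820} = \frac{353}{3762} + \frac{945903}{328820} = \frac{1837280273}{618510420}$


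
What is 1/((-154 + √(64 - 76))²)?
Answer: I/(8*(77*√3 + 2963*I)) ≈ 4.2102e-5 + 1.895e-6*I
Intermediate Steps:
1/((-154 + √(64 - 76))²) = 1/((-154 + √(-12))²) = 1/((-154 + 2*I*√3)²) = (-154 + 2*I*√3)⁻²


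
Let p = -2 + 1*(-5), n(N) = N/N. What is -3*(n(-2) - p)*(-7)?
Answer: 168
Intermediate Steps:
n(N) = 1
p = -7 (p = -2 - 5 = -7)
-3*(n(-2) - p)*(-7) = -3*(1 - 1*(-7))*(-7) = -3*(1 + 7)*(-7) = -3*8*(-7) = -24*(-7) = 168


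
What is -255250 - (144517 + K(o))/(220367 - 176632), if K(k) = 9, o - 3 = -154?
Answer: -11163503276/43735 ≈ -2.5525e+5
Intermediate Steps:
o = -151 (o = 3 - 154 = -151)
-255250 - (144517 + K(o))/(220367 - 176632) = -255250 - (144517 + 9)/(220367 - 176632) = -255250 - 144526/43735 = -11163503276/43735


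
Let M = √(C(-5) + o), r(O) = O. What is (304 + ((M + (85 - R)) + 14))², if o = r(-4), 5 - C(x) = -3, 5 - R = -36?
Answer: 132496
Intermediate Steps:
R = 41 (R = 5 - 1*(-36) = 5 + 36 = 41)
C(x) = 8 (C(x) = 5 - 1*(-3) = 5 + 3 = 8)
o = -4
M = 2 (M = √(8 - 4) = √4 = 2)
(304 + ((M + (85 - R)) + 14))² = (304 + ((2 + (85 - 1*41)) + 14))² = (304 + ((2 + (85 - 41)) + 14))² = (304 + ((2 + 44) + 14))² = (304 + (46 + 14))² = (304 + 60)² = 364² = 132496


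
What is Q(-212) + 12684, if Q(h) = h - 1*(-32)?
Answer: 12504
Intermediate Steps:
Q(h) = 32 + h (Q(h) = h + 32 = 32 + h)
Q(-212) + 12684 = (32 - 212) + 12684 = -180 + 12684 = 12504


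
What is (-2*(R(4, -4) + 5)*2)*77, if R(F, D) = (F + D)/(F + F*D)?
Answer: -1540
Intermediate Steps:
R(F, D) = (D + F)/(F + D*F)
(-2*(R(4, -4) + 5)*2)*77 = (-2*((-4 + 4)/(4*(1 - 4)) + 5)*2)*77 = (-2*((¼)*0/(-3) + 5)*2)*77 = (-2*((¼)*(-⅓)*0 + 5)*2)*77 = (-2*(0 + 5)*2)*77 = (-2*5*2)*77 = -10*2*77 = -20*77 = -1540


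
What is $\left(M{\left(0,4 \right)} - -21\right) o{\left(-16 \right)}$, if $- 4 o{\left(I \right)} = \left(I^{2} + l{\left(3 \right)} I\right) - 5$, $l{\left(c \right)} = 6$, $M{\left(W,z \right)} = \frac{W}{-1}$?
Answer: $- \frac{3255}{4} \approx -813.75$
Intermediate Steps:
$M{\left(W,z \right)} = - W$ ($M{\left(W,z \right)} = W \left(-1\right) = - W$)
$o{\left(I \right)} = \frac{5}{4} - \frac{3 I}{2} - \frac{I^{2}}{4}$ ($o{\left(I \right)} = - \frac{\left(I^{2} + 6 I\right) - 5}{4} = - \frac{-5 + I^{2} + 6 I}{4} = \frac{5}{4} - \frac{3 I}{2} - \frac{I^{2}}{4}$)
$\left(M{\left(0,4 \right)} - -21\right) o{\left(-16 \right)} = \left(\left(-1\right) 0 - -21\right) \left(\frac{5}{4} - -24 - \frac{\left(-16\right)^{2}}{4}\right) = \left(0 + 21\right) \left(\frac{5}{4} + 24 - 64\right) = 21 \left(\frac{5}{4} + 24 - 64\right) = 21 \left(- \frac{155}{4}\right) = - \frac{3255}{4}$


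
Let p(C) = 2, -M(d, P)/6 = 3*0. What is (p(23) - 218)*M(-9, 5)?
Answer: 0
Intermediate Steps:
M(d, P) = 0 (M(d, P) = -18*0 = -6*0 = 0)
(p(23) - 218)*M(-9, 5) = (2 - 218)*0 = -216*0 = 0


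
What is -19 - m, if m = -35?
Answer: 16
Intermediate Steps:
-19 - m = -19 - 1*(-35) = -19 + 35 = 16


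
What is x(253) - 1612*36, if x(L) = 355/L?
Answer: -14681741/253 ≈ -58031.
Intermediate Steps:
x(253) - 1612*36 = 355/253 - 1612*36 = 355*(1/253) - 1*58032 = 355/253 - 58032 = -14681741/253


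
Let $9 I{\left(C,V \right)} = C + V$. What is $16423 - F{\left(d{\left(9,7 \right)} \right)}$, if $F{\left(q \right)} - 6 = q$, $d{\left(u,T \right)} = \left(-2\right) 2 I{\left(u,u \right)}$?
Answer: $16425$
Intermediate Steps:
$I{\left(C,V \right)} = \frac{C}{9} + \frac{V}{9}$ ($I{\left(C,V \right)} = \frac{C + V}{9} = \frac{C}{9} + \frac{V}{9}$)
$d{\left(u,T \right)} = - \frac{8 u}{9}$ ($d{\left(u,T \right)} = \left(-2\right) 2 \left(\frac{u}{9} + \frac{u}{9}\right) = - 4 \frac{2 u}{9} = - \frac{8 u}{9}$)
$F{\left(q \right)} = 6 + q$
$16423 - F{\left(d{\left(9,7 \right)} \right)} = 16423 - \left(6 - 8\right) = 16423 - -2 = 16423 + 2 = 16425$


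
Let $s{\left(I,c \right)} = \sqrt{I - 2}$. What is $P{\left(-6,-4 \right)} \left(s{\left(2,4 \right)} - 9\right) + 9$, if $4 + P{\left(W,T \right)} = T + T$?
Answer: $117$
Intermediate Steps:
$s{\left(I,c \right)} = \sqrt{-2 + I}$
$P{\left(W,T \right)} = -4 + 2 T$ ($P{\left(W,T \right)} = -4 + \left(T + T\right) = -4 + 2 T$)
$P{\left(-6,-4 \right)} \left(s{\left(2,4 \right)} - 9\right) + 9 = \left(-4 + 2 \left(-4\right)\right) \left(\sqrt{-2 + 2} - 9\right) + 9 = \left(-4 - 8\right) \left(\sqrt{0} - 9\right) + 9 = - 12 \left(0 - 9\right) + 9 = \left(-12\right) \left(-9\right) + 9 = 108 + 9 = 117$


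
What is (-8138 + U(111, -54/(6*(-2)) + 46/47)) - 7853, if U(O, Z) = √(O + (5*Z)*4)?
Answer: -15991 + √487249/47 ≈ -15976.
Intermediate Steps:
U(O, Z) = √(O + 20*Z)
(-8138 + U(111, -54/(6*(-2)) + 46/47)) - 7853 = (-8138 + √(111 + 20*(-54/(6*(-2)) + 46/47))) - 7853 = (-8138 + √(111 + 20*(-54/(-12) + 46*(1/47)))) - 7853 = (-8138 + √(111 + 20*(-54*(-1/12) + 46/47))) - 7853 = (-8138 + √(111 + 20*(9/2 + 46/47))) - 7853 = (-8138 + √(111 + 20*(515/94))) - 7853 = (-8138 + √(111 + 5150/47)) - 7853 = (-8138 + √(10367/47)) - 7853 = (-8138 + √487249/47) - 7853 = -15991 + √487249/47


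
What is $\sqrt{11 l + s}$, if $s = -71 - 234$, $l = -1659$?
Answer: $i \sqrt{18554} \approx 136.21 i$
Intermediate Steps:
$s = -305$ ($s = -71 - 234 = -305$)
$\sqrt{11 l + s} = \sqrt{11 \left(-1659\right) - 305} = \sqrt{-18249 - 305} = \sqrt{-18554} = i \sqrt{18554}$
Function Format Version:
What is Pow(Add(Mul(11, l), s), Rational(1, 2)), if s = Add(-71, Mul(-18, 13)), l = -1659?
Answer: Mul(I, Pow(18554, Rational(1, 2))) ≈ Mul(136.21, I)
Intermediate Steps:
s = -305 (s = Add(-71, -234) = -305)
Pow(Add(Mul(11, l), s), Rational(1, 2)) = Pow(Add(Mul(11, -1659), -305), Rational(1, 2)) = Pow(Add(-18249, -305), Rational(1, 2)) = Pow(-18554, Rational(1, 2)) = Mul(I, Pow(18554, Rational(1, 2)))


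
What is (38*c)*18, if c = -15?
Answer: -10260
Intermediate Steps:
(38*c)*18 = (38*(-15))*18 = -570*18 = -10260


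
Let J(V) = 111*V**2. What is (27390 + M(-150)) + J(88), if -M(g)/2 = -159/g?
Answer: 22174297/25 ≈ 8.8697e+5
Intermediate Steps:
M(g) = 318/g (M(g) = -(-318)/g = 318/g)
(27390 + M(-150)) + J(88) = (27390 + 318/(-150)) + 111*88**2 = (27390 + 318*(-1/150)) + 111*7744 = (27390 - 53/25) + 859584 = 684697/25 + 859584 = 22174297/25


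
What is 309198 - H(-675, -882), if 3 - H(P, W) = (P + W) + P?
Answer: 306963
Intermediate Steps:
H(P, W) = 3 - W - 2*P (H(P, W) = 3 - ((P + W) + P) = 3 - (W + 2*P) = 3 + (-W - 2*P) = 3 - W - 2*P)
309198 - H(-675, -882) = 309198 - (3 - 1*(-882) - 2*(-675)) = 309198 - (3 + 882 + 1350) = 309198 - 1*2235 = 309198 - 2235 = 306963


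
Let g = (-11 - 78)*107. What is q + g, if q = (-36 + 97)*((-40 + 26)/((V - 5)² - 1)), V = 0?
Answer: -114703/12 ≈ -9558.6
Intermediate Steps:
g = -9523 (g = -89*107 = -9523)
q = -427/12 (q = (-36 + 97)*((-40 + 26)/((0 - 5)² - 1)) = 61*(-14/((-5)² - 1)) = 61*(-14/(25 - 1)) = 61*(-14/24) = 61*(-14*1/24) = 61*(-7/12) = -427/12 ≈ -35.583)
q + g = -427/12 - 9523 = -114703/12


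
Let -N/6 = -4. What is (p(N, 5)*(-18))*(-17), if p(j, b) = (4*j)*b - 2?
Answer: 146268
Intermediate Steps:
N = 24 (N = -6*(-4) = 24)
p(j, b) = -2 + 4*b*j (p(j, b) = 4*b*j - 2 = -2 + 4*b*j)
(p(N, 5)*(-18))*(-17) = ((-2 + 4*5*24)*(-18))*(-17) = ((-2 + 480)*(-18))*(-17) = (478*(-18))*(-17) = -8604*(-17) = 146268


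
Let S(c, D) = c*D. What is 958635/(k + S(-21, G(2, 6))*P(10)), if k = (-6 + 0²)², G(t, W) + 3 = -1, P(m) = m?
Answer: 319545/292 ≈ 1094.3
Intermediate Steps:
G(t, W) = -4 (G(t, W) = -3 - 1 = -4)
S(c, D) = D*c
k = 36 (k = (-6 + 0)² = (-6)² = 36)
958635/(k + S(-21, G(2, 6))*P(10)) = 958635/(36 - 4*(-21)*10) = 958635/(36 + 84*10) = 958635/(36 + 840) = 958635/876 = 958635*(1/876) = 319545/292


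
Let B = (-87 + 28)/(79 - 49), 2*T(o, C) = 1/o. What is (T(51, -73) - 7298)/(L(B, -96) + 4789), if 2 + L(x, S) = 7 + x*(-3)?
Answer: -3721975/2447949 ≈ -1.5204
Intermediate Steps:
T(o, C) = 1/(2*o)
B = -59/30 ≈ -1.9667
L(x, S) = 5 - 3*x (L(x, S) = -2 + (7 + x*(-3)) = -2 + (7 - 3*x) = 5 - 3*x)
(T(51, -73) - 7298)/(L(B, -96) + 4789) = ((½)/51 - 7298)/((5 - 3*(-59/30)) + 4789) = ((½)*(1/51) - 7298)/((5 + 59/10) + 4789) = (1/102 - 7298)/(109/10 + 4789) = -744395/(102*47999/10) = -744395/102*10/47999 = -3721975/2447949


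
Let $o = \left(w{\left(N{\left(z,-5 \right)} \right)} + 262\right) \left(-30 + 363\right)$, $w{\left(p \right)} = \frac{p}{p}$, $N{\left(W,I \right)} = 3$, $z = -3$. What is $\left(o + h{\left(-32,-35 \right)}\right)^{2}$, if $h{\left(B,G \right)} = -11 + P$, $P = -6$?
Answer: $7667103844$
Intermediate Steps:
$h{\left(B,G \right)} = -17$ ($h{\left(B,G \right)} = -11 - 6 = -17$)
$w{\left(p \right)} = 1$
$o = 87579$ ($o = \left(1 + 262\right) \left(-30 + 363\right) = 263 \cdot 333 = 87579$)
$\left(o + h{\left(-32,-35 \right)}\right)^{2} = \left(87579 - 17\right)^{2} = 87562^{2} = 7667103844$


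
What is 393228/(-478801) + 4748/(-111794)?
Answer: -23116939090/26763539497 ≈ -0.86375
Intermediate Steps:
393228/(-478801) + 4748/(-111794) = 393228*(-1/478801) + 4748*(-1/111794) = -393228/478801 - 2374/55897 = -23116939090/26763539497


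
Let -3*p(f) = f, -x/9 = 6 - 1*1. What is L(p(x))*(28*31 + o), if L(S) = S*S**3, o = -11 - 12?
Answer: 42778125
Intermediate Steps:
x = -45 (x = -9*(6 - 1*1) = -9*(6 - 1) = -9*5 = -45)
o = -23
p(f) = -f/3
L(S) = S**4
L(p(x))*(28*31 + o) = (-1/3*(-45))**4*(28*31 - 23) = 15**4*(868 - 23) = 50625*845 = 42778125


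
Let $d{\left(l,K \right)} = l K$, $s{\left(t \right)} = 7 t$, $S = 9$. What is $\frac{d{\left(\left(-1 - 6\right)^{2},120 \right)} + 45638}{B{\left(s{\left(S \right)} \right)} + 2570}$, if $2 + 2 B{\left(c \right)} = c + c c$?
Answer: $\frac{51518}{4585} \approx 11.236$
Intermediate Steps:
$d{\left(l,K \right)} = K l$
$B{\left(c \right)} = -1 + \frac{c}{2} + \frac{c^{2}}{2}$ ($B{\left(c \right)} = -1 + \frac{c + c c}{2} = -1 + \frac{c + c^{2}}{2} = -1 + \left(\frac{c}{2} + \frac{c^{2}}{2}\right) = -1 + \frac{c}{2} + \frac{c^{2}}{2}$)
$\frac{d{\left(\left(-1 - 6\right)^{2},120 \right)} + 45638}{B{\left(s{\left(S \right)} \right)} + 2570} = \frac{120 \left(-1 - 6\right)^{2} + 45638}{\left(-1 + \frac{7 \cdot 9}{2} + \frac{\left(7 \cdot 9\right)^{2}}{2}\right) + 2570} = \frac{120 \left(-7\right)^{2} + 45638}{\left(-1 + \frac{1}{2} \cdot 63 + \frac{63^{2}}{2}\right) + 2570} = \frac{120 \cdot 49 + 45638}{\left(-1 + \frac{63}{2} + \frac{1}{2} \cdot 3969\right) + 2570} = \frac{5880 + 45638}{\left(-1 + \frac{63}{2} + \frac{3969}{2}\right) + 2570} = \frac{51518}{2015 + 2570} = \frac{51518}{4585}$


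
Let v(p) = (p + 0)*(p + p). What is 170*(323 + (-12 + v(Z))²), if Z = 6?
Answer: 666910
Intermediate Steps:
v(p) = 2*p² (v(p) = p*(2*p) = 2*p²)
170*(323 + (-12 + v(Z))²) = 170*(323 + (-12 + 2*6²)²) = 170*(323 + (-12 + 2*36)²) = 170*(323 + (-12 + 72)²) = 170*(323 + 60²) = 170*(323 + 3600) = 170*3923 = 666910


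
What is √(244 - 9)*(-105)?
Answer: -105*√235 ≈ -1609.6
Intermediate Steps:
√(244 - 9)*(-105) = √235*(-105) = -105*√235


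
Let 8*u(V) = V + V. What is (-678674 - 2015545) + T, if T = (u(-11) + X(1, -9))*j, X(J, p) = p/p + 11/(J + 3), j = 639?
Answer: -2693580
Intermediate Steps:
u(V) = V/4 (u(V) = (V + V)/8 = (2*V)/8 = V/4)
X(J, p) = 1 + 11/(3 + J)
T = 639 (T = ((¼)*(-11) + (14 + 1)/(3 + 1))*639 = (-11/4 + 15/4)*639 = 1*639 = 639)
(-678674 - 2015545) + T = (-678674 - 2015545) + 639 = -2694219 + 639 = -2693580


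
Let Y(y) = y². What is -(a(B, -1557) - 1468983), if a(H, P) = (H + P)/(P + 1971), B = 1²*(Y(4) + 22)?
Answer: 608160481/414 ≈ 1.4690e+6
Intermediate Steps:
B = 38 (B = 1²*(4² + 22) = 1*(16 + 22) = 1*38 = 38)
a(H, P) = (H + P)/(1971 + P)
-(a(B, -1557) - 1468983) = -((38 - 1557)/(1971 - 1557) - 1468983) = -(-1519/414 - 1468983) = -1*(-608160481/414) = 608160481/414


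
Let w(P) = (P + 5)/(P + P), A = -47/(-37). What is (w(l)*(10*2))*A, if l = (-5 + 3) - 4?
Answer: 235/111 ≈ 2.1171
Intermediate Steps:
l = -6 (l = -2 - 4 = -6)
A = 47/37 (A = -47*(-1/37) = 47/37 ≈ 1.2703)
w(P) = (5 + P)/(2*P) (w(P) = (5 + P)/((2*P)) = (5 + P)*(1/(2*P)) = (5 + P)/(2*P))
(w(l)*(10*2))*A = (((1/2)*(5 - 6)/(-6))*(10*2))*(47/37) = (((1/2)*(-1/6)*(-1))*20)*(47/37) = ((1/12)*20)*(47/37) = (5/3)*(47/37) = 235/111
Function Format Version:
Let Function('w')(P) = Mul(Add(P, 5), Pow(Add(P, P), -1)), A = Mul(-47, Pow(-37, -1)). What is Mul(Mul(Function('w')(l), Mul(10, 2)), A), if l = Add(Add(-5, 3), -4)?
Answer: Rational(235, 111) ≈ 2.1171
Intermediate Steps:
l = -6 (l = Add(-2, -4) = -6)
A = Rational(47, 37) (A = Mul(-47, Rational(-1, 37)) = Rational(47, 37) ≈ 1.2703)
Function('w')(P) = Mul(Rational(1, 2), Pow(P, -1), Add(5, P)) (Function('w')(P) = Mul(Add(5, P), Pow(Mul(2, P), -1)) = Mul(Add(5, P), Mul(Rational(1, 2), Pow(P, -1))) = Mul(Rational(1, 2), Pow(P, -1), Add(5, P)))
Mul(Mul(Function('w')(l), Mul(10, 2)), A) = Mul(Mul(Mul(Rational(1, 2), Pow(-6, -1), Add(5, -6)), Mul(10, 2)), Rational(47, 37)) = Mul(Mul(Mul(Rational(1, 2), Rational(-1, 6), -1), 20), Rational(47, 37)) = Mul(Mul(Rational(1, 12), 20), Rational(47, 37)) = Mul(Rational(5, 3), Rational(47, 37)) = Rational(235, 111)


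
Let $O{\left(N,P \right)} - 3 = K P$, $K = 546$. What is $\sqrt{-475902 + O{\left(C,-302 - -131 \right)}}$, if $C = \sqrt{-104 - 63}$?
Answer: $i \sqrt{569265} \approx 754.5 i$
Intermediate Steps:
$C = i \sqrt{167}$ ($C = \sqrt{-167} = i \sqrt{167} \approx 12.923 i$)
$O{\left(N,P \right)} = 3 + 546 P$
$\sqrt{-475902 + O{\left(C,-302 - -131 \right)}} = \sqrt{-475902 + \left(3 + 546 \left(-302 - -131\right)\right)} = \sqrt{-475902 + \left(3 + 546 \left(-302 + 131\right)\right)} = \sqrt{-475902 + \left(3 + 546 \left(-171\right)\right)} = \sqrt{-475902 + \left(3 - 93366\right)} = \sqrt{-475902 - 93363} = \sqrt{-569265} = i \sqrt{569265}$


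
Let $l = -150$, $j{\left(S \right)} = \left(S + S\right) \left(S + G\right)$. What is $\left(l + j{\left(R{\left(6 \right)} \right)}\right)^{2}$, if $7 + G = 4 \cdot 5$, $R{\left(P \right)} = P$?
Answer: $6084$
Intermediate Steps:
$G = 13$ ($G = -7 + 4 \cdot 5 = -7 + 20 = 13$)
$j{\left(S \right)} = 2 S \left(13 + S\right)$ ($j{\left(S \right)} = \left(S + S\right) \left(S + 13\right) = 2 S \left(13 + S\right)$)
$\left(l + j{\left(R{\left(6 \right)} \right)}\right)^{2} = \left(-150 + 2 \cdot 6 \left(13 + 6\right)\right)^{2} = \left(-150 + 2 \cdot 6 \cdot 19\right)^{2} = \left(-150 + 228\right)^{2} = 78^{2} = 6084$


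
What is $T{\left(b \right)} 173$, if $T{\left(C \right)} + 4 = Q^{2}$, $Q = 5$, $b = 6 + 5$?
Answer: $3633$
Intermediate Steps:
$b = 11$
$T{\left(C \right)} = 21$ ($T{\left(C \right)} = -4 + 5^{2} = -4 + 25 = 21$)
$T{\left(b \right)} 173 = 21 \cdot 173 = 3633$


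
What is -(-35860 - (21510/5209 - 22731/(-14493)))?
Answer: 902548772343/25164679 ≈ 35866.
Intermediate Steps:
-(-35860 - (21510/5209 - 22731/(-14493))) = -(-35860 - (21510*(1/5209) - 22731*(-1/14493))) = -(-35860 - (21510/5209 + 7577/4831)) = -(-35860 - 1*143383403/25164679) = -(-35860 - 143383403/25164679) = -1*(-902548772343/25164679) = 902548772343/25164679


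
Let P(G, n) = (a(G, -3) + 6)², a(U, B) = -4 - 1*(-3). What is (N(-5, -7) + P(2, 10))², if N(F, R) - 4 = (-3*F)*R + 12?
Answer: 4096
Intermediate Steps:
a(U, B) = -1 (a(U, B) = -4 + 3 = -1)
P(G, n) = 25 (P(G, n) = (-1 + 6)² = 5² = 25)
N(F, R) = 16 - 3*F*R (N(F, R) = 4 + ((-3*F)*R + 12) = 4 + (-3*F*R + 12) = 4 + (12 - 3*F*R) = 16 - 3*F*R)
(N(-5, -7) + P(2, 10))² = ((16 - 3*(-5)*(-7)) + 25)² = ((16 - 105) + 25)² = (-89 + 25)² = (-64)² = 4096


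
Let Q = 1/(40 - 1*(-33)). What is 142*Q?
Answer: 142/73 ≈ 1.9452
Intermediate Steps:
Q = 1/73 (Q = 1/(40 + 33) = 1/73 ≈ 0.013699)
142*Q = 142*(1/73) = 142/73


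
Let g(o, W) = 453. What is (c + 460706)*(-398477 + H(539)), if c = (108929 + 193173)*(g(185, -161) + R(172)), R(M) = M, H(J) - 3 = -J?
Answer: -75522968511928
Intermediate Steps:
H(J) = 3 - J
c = 188813750 (c = (108929 + 193173)*(453 + 172) = 302102*625 = 188813750)
(c + 460706)*(-398477 + H(539)) = (188813750 + 460706)*(-398477 + (3 - 1*539)) = 189274456*(-398477 + (3 - 539)) = 189274456*(-398477 - 536) = 189274456*(-399013) = -75522968511928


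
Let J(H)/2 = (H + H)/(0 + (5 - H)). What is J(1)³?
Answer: 1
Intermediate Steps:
J(H) = 4*H/(5 - H) (J(H) = 2*((H + H)/(0 + (5 - H))) = 2*((2*H)/(5 - H)) = 2*(2*H/(5 - H)) = 4*H/(5 - H))
J(1)³ = (-4*1/(-5 + 1))³ = (-4*1/(-4))³ = (-4*1*(-¼))³ = 1³ = 1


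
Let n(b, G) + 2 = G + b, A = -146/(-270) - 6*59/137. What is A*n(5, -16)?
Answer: 491257/18495 ≈ 26.562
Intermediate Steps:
A = -37789/18495 (A = -146*(-1/270) - 354*1/137 = 73/135 - 354/137 = -37789/18495 ≈ -2.0432)
n(b, G) = -2 + G + b (n(b, G) = -2 + (G + b) = -2 + G + b)
A*n(5, -16) = -37789*(-2 - 16 + 5)/18495 = -37789/18495*(-13) = 491257/18495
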